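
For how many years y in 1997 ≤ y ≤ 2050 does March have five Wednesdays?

23

March has 31 days; it has five Wednesdays when Wednesday falls among the first (month-length − 28) days — i.e. when March 1 is one of Wednesday/Tuesday/Monday.
March 1 by year: 1997:Sat 1998:Sun 1999:Mon✓ 2000:Wed✓ 2001:Thu 2002:Fri 2003:Sat 2004:Mon✓ 2005:Tue✓ 2006:Wed✓ 2007:Thu 2008:Sat 2009:Sun 2010:Mon✓ 2011:Tue✓ …(24 more)… 2036:Sat 2037:Sun 2038:Mon✓ 2039:Tue✓ 2040:Thu 2041:Fri 2042:Sat 2043:Sun 2044:Tue✓ 2045:Wed✓ 2046:Thu 2047:Fri 2048:Sun 2049:Mon✓ 2050:Tue✓
Years with five Wednesdays: 1999, 2000, 2004, 2005, 2006, 2010, 2011, 2016, 2017, 2021, 2022, 2023, 2027, 2028, 2032, 2033, 2034, 2038, 2039, 2044, 2045, 2049, 2050 → 23.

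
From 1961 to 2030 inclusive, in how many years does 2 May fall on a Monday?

Track 2 May's weekday year by year (advancing +1, or +2 across a Feb 29):
  1961: Tue  1962: Wed (+1)  1963: Thu (+1)  1964: Sat (+2)  1965: Sun (+1)
  1966: Mon (+1) ✓  1967: Tue (+1)  1968: Thu (+2)  1969: Fri (+1)  1970: Sat (+1)
  1971: Sun (+1)  1972: Tue (+2)  1973: Wed (+1)  1974: Thu (+1)  … (42 more years) …
  2017: Tue (+1)  2018: Wed (+1)  2019: Thu (+1)  2020: Sat (+2)  2021: Sun (+1)
  2022: Mon (+1) ✓  2023: Tue (+1)  2024: Thu (+2)  2025: Fri (+1)  2026: Sat (+1)
  2027: Sun (+1)  2028: Tue (+2)  2029: Wed (+1)  2030: Thu (+1)
Monday years: 1966, 1977, 1983, 1988, 1994, 2005, 2011, 2016, 2022 — 9 in total.

9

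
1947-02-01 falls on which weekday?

Saturday

January 1, 1947 is a Wednesday.
February 1 is day 32 of the year, i.e. 31 days after Jan 1.
31 mod 7 = 3, so advance 3 weekdays from Wednesday: Saturday.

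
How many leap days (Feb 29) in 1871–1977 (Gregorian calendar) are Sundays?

4

Leap years in 1871–1977: 26 of them.
Feb 29 weekday advances by 5 (mod 7) from one leap year to the next four years later (or differs when a century non-leap intervenes).
Leap-day weekdays: 1872:Thu 1876:Tue 1880:Sun✓ 1884:Fri 1888:Wed 1892:Mon 1896:Sat 1904:Mon 1908:Sat 1912:Thu 1916:Tue 1920:Sun✓ 1924:Fri 1928:Wed 1932:Mon 1936:Sat 1940:Thu 1944:Tue 1948:Sun✓ 1952:Fri 1956:Wed 1960:Mon 1964:Sat 1968:Thu 1972:Tue 1976:Sun✓
Sunday: 1880, 1920, 1948, 1976 → 4.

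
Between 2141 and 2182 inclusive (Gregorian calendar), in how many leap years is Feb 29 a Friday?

Leap years in 2141–2182: 10 of them.
Feb 29 weekday advances by 5 (mod 7) from one leap year to the next four years later (or differs when a century non-leap intervenes).
Leap-day weekdays: 2144:Sat 2148:Thu 2152:Tue 2156:Sun 2160:Fri✓ 2164:Wed 2168:Mon 2172:Sat 2176:Thu 2180:Tue
Friday: 2160 → 1.

1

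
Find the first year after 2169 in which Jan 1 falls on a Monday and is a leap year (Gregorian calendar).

Jan 1 advances by 2 weekdays after a leap year and by 1 after a common year.
2169: Jan 1 is Sunday.
2170: Monday
2171: Tuesday
2172: Wednesday (leap)
2173: Friday
2174: Saturday
2175: Sunday
2176: Monday (leap)
2176 begins on a Monday and is a leap year.

2176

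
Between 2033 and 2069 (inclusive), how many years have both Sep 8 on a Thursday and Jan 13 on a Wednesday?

Check each year's weekday for Sep 8 and Jan 13:
  2033: Thu/Thu  2034: Fri/Fri  2035: Sat/Sat  2036: Mon/Sun  2037: Tue/Tue  2038: Wed/Wed  2039: Thu/Thu  2040: Sat/Fri  2041: Sun/Sun  2042: Mon/Mon  2043: Tue/Tue  2044: Thu/Wed ✓  2045: Fri/Fri  2046: Sat/Sat  …(9 more)…  2056: Fri/Thu  2057: Sat/Sat  2058: Sun/Sun  2059: Mon/Mon  2060: Wed/Tue  2061: Thu/Thu  2062: Fri/Fri  2063: Sat/Sat  2064: Mon/Sun  2065: Tue/Tue  2066: Wed/Wed  2067: Thu/Thu  2068: Sat/Fri  2069: Sun/Sun
Both conditions hold in: 2044 — 1.

1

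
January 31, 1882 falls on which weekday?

January 1, 1882 is a Sunday.
January 31 is day 31 of the year, i.e. 30 days after Jan 1.
30 mod 7 = 2, so advance 2 weekdays from Sunday: Tuesday.

Tuesday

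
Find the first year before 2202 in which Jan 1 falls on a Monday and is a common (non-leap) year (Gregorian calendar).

2198

Jan 1 advances by 2 weekdays after a leap year and by 1 after a common year.
2202: Jan 1 is Friday.
2201: Thursday
2200: Wednesday
2199: Tuesday
2198: Monday
2198 begins on a Monday and is a common year.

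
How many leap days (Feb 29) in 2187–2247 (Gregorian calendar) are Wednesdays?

Leap years in 2187–2247: 14 of them.
Feb 29 weekday advances by 5 (mod 7) from one leap year to the next four years later (or differs when a century non-leap intervenes).
Leap-day weekdays: 2188:Fri 2192:Wed✓ 2196:Mon 2204:Wed✓ 2208:Mon 2212:Sat 2216:Thu 2220:Tue 2224:Sun 2228:Fri 2232:Wed✓ 2236:Mon 2240:Sat 2244:Thu
Wednesday: 2192, 2204, 2232 → 3.

3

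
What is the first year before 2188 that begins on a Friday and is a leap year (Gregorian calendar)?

Jan 1 advances by 2 weekdays after a leap year and by 1 after a common year.
2188: Jan 1 is Tuesday (leap).
2187: Monday
2186: Sunday
2185: Saturday
2184: Thursday (leap)
2183: Wednesday
2182: Tuesday
2181: Monday
2180: Saturday (leap)
2179: Friday
2178: Thursday
2177: Wednesday
2176: Monday (leap)
2175: Sunday
2174: Saturday
2173: Friday
2172: Wednesday (leap)
2171: Tuesday
2170: Monday
2169: Sunday
2168: Friday (leap)
2168 begins on a Friday and is a leap year.

2168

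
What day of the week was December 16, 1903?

January 1, 1903 is a Thursday.
December 16 is day 350 of the year, i.e. 349 days after Jan 1.
349 mod 7 = 6, so advance 6 weekdays from Thursday: Wednesday.

Wednesday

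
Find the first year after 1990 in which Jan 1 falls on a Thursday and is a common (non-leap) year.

Jan 1 advances by 2 weekdays after a leap year and by 1 after a common year.
1990: Jan 1 is Monday.
1991: Tuesday
1992: Wednesday (leap)
1993: Friday
1994: Saturday
1995: Sunday
1996: Monday (leap)
1997: Wednesday
1998: Thursday
1998 begins on a Thursday and is a common year.

1998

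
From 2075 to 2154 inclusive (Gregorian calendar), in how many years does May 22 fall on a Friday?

12

Track May 22's weekday year by year (advancing +1, or +2 across a Feb 29):
  2075: Wed  2076: Fri (+2) ✓  2077: Sat (+1)  2078: Sun (+1)  2079: Mon (+1)
  2080: Wed (+2)  2081: Thu (+1)  2082: Fri (+1) ✓  2083: Sat (+1)  2084: Mon (+2)
  2085: Tue (+1)  2086: Wed (+1)  2087: Thu (+1)  2088: Sat (+2)  … (52 more years) …
  2141: Mon (+1)  2142: Tue (+1)  2143: Wed (+1)  2144: Fri (+2) ✓  2145: Sat (+1)
  2146: Sun (+1)  2147: Mon (+1)  2148: Wed (+2)  2149: Thu (+1)  2150: Fri (+1) ✓
  2151: Sat (+1)  2152: Mon (+2)  2153: Tue (+1)  2154: Wed (+1)
Friday years: 2076, 2082, 2093, 2099, 2105, 2111, 2116, 2122, 2133, 2139, 2144, 2150 — 12 in total.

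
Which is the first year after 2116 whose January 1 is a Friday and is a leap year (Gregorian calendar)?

Jan 1 advances by 2 weekdays after a leap year and by 1 after a common year.
2116: Jan 1 is Wednesday (leap).
2117: Friday
2118: Saturday
2119: Sunday
2120: Monday (leap)
2121: Wednesday
2122: Thursday
2123: Friday
2124: Saturday (leap)
2125: Monday
2126: Tuesday
2127: Wednesday
2128: Thursday (leap)
2129: Saturday
2130: Sunday
2131: Monday
2132: Tuesday (leap)
2133: Thursday
2134: Friday
2135: Saturday
2136: Sunday (leap)
2137: Tuesday
2138: Wednesday
2139: Thursday
2140: Friday (leap)
2140 begins on a Friday and is a leap year.

2140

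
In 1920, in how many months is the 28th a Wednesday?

Check the 28th of each month of 1920: Jan 28: Wed, Feb 28: Sat, Mar 28: Sun, Apr 28: Wed, May 28: Fri, Jun 28: Mon, Jul 28: Wed, Aug 28: Sat, Sep 28: Tue, Oct 28: Thu, Nov 28: Sun, Dec 28: Tue.
Wednesday occurs in January, April, July — 3 months.

3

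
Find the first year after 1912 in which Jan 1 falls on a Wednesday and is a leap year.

1936

Jan 1 advances by 2 weekdays after a leap year and by 1 after a common year.
1912: Jan 1 is Monday (leap).
1913: Wednesday
1914: Thursday
1915: Friday
1916: Saturday (leap)
1917: Monday
1918: Tuesday
1919: Wednesday
1920: Thursday (leap)
1921: Saturday
1922: Sunday
1923: Monday
1924: Tuesday (leap)
1925: Thursday
1926: Friday
1927: Saturday
1928: Sunday (leap)
1929: Tuesday
1930: Wednesday
1931: Thursday
1932: Friday (leap)
1933: Sunday
1934: Monday
1935: Tuesday
1936: Wednesday (leap)
1936 begins on a Wednesday and is a leap year.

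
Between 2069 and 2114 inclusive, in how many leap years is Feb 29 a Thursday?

Leap years in 2069–2114: 10 of them.
Feb 29 weekday advances by 5 (mod 7) from one leap year to the next four years later (or differs when a century non-leap intervenes).
Leap-day weekdays: 2072:Mon 2076:Sat 2080:Thu✓ 2084:Tue 2088:Sun 2092:Fri 2096:Wed 2104:Fri 2108:Wed 2112:Mon
Thursday: 2080 → 1.

1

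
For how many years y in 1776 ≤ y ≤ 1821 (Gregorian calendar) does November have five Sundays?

November has 30 days; it has five Sundays when Sunday falls among the first (month-length − 28) days — i.e. when November 1 is one of Sunday/Saturday.
November 1 by year: 1776:Fri 1777:Sat✓ 1778:Sun✓ 1779:Mon 1780:Wed 1781:Thu 1782:Fri 1783:Sat✓ 1784:Mon 1785:Tue 1786:Wed 1787:Thu 1788:Sat✓ 1789:Sun✓ 1790:Mon …(16 more)… 1807:Sun✓ 1808:Tue 1809:Wed 1810:Thu 1811:Fri 1812:Sun✓ 1813:Mon 1814:Tue 1815:Wed 1816:Fri 1817:Sat✓ 1818:Sun✓ 1819:Mon 1820:Wed 1821:Thu
Years with five Sundays: 1777, 1778, 1783, 1788, 1789, 1794, 1795, 1800, 1801, 1806, 1807, 1812, 1817, 1818 → 14.

14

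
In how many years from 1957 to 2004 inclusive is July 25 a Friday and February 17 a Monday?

6

Check each year's weekday for July 25 and February 17:
  1957: Thu/Sun  1958: Fri/Mon ✓  1959: Sat/Tue  1960: Mon/Wed  1961: Tue/Fri  1962: Wed/Sat  1963: Thu/Sun  1964: Sat/Mon  1965: Sun/Wed  1966: Mon/Thu  1967: Tue/Fri  1968: Thu/Sat  1969: Fri/Mon ✓  1970: Sat/Tue  …(20 more)…  1991: Thu/Sun  1992: Sat/Mon  1993: Sun/Wed  1994: Mon/Thu  1995: Tue/Fri  1996: Thu/Sat  1997: Fri/Mon ✓  1998: Sat/Tue  1999: Sun/Wed  2000: Tue/Thu  2001: Wed/Sat  2002: Thu/Sun  2003: Fri/Mon ✓  2004: Sun/Tue
Both conditions hold in: 1958, 1969, 1975, 1986, 1997, 2003 — 6.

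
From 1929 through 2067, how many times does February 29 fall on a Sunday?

Leap years in 1929–2067: 34 of them.
Feb 29 weekday advances by 5 (mod 7) from one leap year to the next four years later (or differs when a century non-leap intervenes).
Leap-day weekdays: 1932:Mon 1936:Sat 1940:Thu 1944:Tue 1948:Sun✓ 1952:Fri 1956:Wed 1960:Mon 1964:Sat 1968:Thu 1972:Tue 1976:Sun✓ 1980:Fri …(8 more)… 2016:Mon 2020:Sat 2024:Thu 2028:Tue 2032:Sun✓ 2036:Fri 2040:Wed 2044:Mon 2048:Sat 2052:Thu 2056:Tue 2060:Sun✓ 2064:Fri
Sunday: 1948, 1976, 2004, 2032, 2060 → 5.

5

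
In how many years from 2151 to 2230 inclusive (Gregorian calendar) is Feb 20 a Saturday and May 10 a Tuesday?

Check each year's weekday for Feb 20 and May 10:
  2151: Sat/Mon  2152: Sun/Wed  2153: Tue/Thu  2154: Wed/Fri  2155: Thu/Sat  2156: Fri/Mon  2157: Sun/Tue  2158: Mon/Wed  2159: Tue/Thu  2160: Wed/Sat  2161: Fri/Sun  2162: Sat/Mon  2163: Sun/Tue  2164: Mon/Thu  …(52 more)…  2217: Thu/Sat  2218: Fri/Sun  2219: Sat/Mon  2220: Sun/Wed  2221: Tue/Thu  2222: Wed/Fri  2223: Thu/Sat  2224: Fri/Mon  2225: Sun/Tue  2226: Mon/Wed  2227: Tue/Thu  2228: Wed/Sat  2229: Fri/Sun  2230: Sat/Mon
Both conditions hold in: 2168, 2196, 2208 — 3.

3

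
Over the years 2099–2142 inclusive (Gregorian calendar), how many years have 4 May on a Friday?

7

Track 4 May's weekday year by year (advancing +1, or +2 across a Feb 29):
  2099: Mon  2100: Tue (+1)  2101: Wed (+1)  2102: Thu (+1)  2103: Fri (+1) ✓
  2104: Sun (+2)  2105: Mon (+1)  2106: Tue (+1)  2107: Wed (+1)  2108: Fri (+2) ✓
  2109: Sat (+1)  2110: Sun (+1)  2111: Mon (+1)  2112: Wed (+2)  … (16 more years) …
  2129: Wed (+1)  2130: Thu (+1)  2131: Fri (+1) ✓  2132: Sun (+2)  2133: Mon (+1)
  2134: Tue (+1)  2135: Wed (+1)  2136: Fri (+2) ✓  2137: Sat (+1)  2138: Sun (+1)
  2139: Mon (+1)  2140: Wed (+2)  2141: Thu (+1)  2142: Fri (+1) ✓
Friday years: 2103, 2108, 2114, 2125, 2131, 2136, 2142 — 7 in total.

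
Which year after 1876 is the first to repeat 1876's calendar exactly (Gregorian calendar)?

1916

Two years share a calendar iff Jan 1 falls on the same weekday and both are leap or both are common. 1876: Jan 1 is Saturday, leap year.
1877: Jan 1 Monday, common
1878: Jan 1 Tuesday, common
1879: Jan 1 Wednesday, common
1880: Jan 1 Thursday, leap
1881: Jan 1 Saturday, common
1882: Jan 1 Sunday, common
1883: Jan 1 Monday, common
1884: Jan 1 Tuesday, leap
1885: Jan 1 Thursday, common
1886: Jan 1 Friday, common
1887: Jan 1 Saturday, common
1888: Jan 1 Sunday, leap
1889: Jan 1 Tuesday, common
1890: Jan 1 Wednesday, common
1891: Jan 1 Thursday, common
1892: Jan 1 Friday, leap
1893: Jan 1 Sunday, common
1894: Jan 1 Monday, common
1895: Jan 1 Tuesday, common
1896: Jan 1 Wednesday, leap
1897: Jan 1 Friday, common
1898: Jan 1 Saturday, common
1899: Jan 1 Sunday, common
1900: Jan 1 Monday, common
1901: Jan 1 Tuesday, common
1902: Jan 1 Wednesday, common
1903: Jan 1 Thursday, common
1904: Jan 1 Friday, leap
1905: Jan 1 Sunday, common
1906: Jan 1 Monday, common
1907: Jan 1 Tuesday, common
1908: Jan 1 Wednesday, leap
1909: Jan 1 Friday, common
1910: Jan 1 Saturday, common
1911: Jan 1 Sunday, common
1912: Jan 1 Monday, leap
1913: Jan 1 Wednesday, common
1914: Jan 1 Thursday, common
1915: Jan 1 Friday, common
1916: Jan 1 Saturday, leap
1916 matches on both conditions.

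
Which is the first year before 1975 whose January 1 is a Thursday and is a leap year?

1948

Jan 1 advances by 2 weekdays after a leap year and by 1 after a common year.
1975: Jan 1 is Wednesday.
1974: Tuesday
1973: Monday
1972: Saturday (leap)
1971: Friday
1970: Thursday
1969: Wednesday
1968: Monday (leap)
1967: Sunday
1966: Saturday
1965: Friday
1964: Wednesday (leap)
1963: Tuesday
1962: Monday
1961: Sunday
1960: Friday (leap)
1959: Thursday
1958: Wednesday
1957: Tuesday
1956: Sunday (leap)
1955: Saturday
1954: Friday
1953: Thursday
1952: Tuesday (leap)
1951: Monday
1950: Sunday
1949: Saturday
1948: Thursday (leap)
1948 begins on a Thursday and is a leap year.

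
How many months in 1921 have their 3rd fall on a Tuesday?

1

Check the 3rd of each month of 1921: Jan 3: Mon, Feb 3: Thu, Mar 3: Thu, Apr 3: Sun, May 3: Tue, Jun 3: Fri, Jul 3: Sun, Aug 3: Wed, Sep 3: Sat, Oct 3: Mon, Nov 3: Thu, Dec 3: Sat.
Tuesday occurs in May — 1 month.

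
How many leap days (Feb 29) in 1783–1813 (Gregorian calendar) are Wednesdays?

2

Leap years in 1783–1813: 7 of them.
Feb 29 weekday advances by 5 (mod 7) from one leap year to the next four years later (or differs when a century non-leap intervenes).
Leap-day weekdays: 1784:Sun 1788:Fri 1792:Wed✓ 1796:Mon 1804:Wed✓ 1808:Mon 1812:Sat
Wednesday: 1792, 1804 → 2.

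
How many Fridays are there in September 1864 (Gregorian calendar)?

September 1864 has 30 days and begins on Thursday.
The first Friday is September 2.
Fridays fall on 2, 9, 16, 23, 30 — that's 5.

5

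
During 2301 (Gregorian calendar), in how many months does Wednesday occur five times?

4

A month of length L has five Wednesdays iff its first Wednesday is on day ≤ L−28 (so day 1–3 in a 31-day month, 1–2 in a 30-day month, day 1 in a leap February).
Checking each month of 2301: Jan starts Tue (31d) ✓; Feb starts Fri (28d); Mar starts Fri (31d); Apr starts Mon (30d); May starts Wed (31d) ✓; Jun starts Sat (30d); Jul starts Mon (31d) ✓; Aug starts Thu (31d); Sep starts Sun (30d); Oct starts Tue (31d) ✓; Nov starts Fri (30d); Dec starts Sun (31d).
Five-Wednesday months: January, May, July, October → 4.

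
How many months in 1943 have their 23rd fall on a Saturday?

Check the 23rd of each month of 1943: Jan 23: Sat, Feb 23: Tue, Mar 23: Tue, Apr 23: Fri, May 23: Sun, Jun 23: Wed, Jul 23: Fri, Aug 23: Mon, Sep 23: Thu, Oct 23: Sat, Nov 23: Tue, Dec 23: Thu.
Saturday occurs in January, October — 2 months.

2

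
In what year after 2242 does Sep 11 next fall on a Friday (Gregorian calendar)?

2246

From one year to the next, a fixed date's weekday advances by 1, or by 2 when a Feb 29 lies between the two dates.
2242: September 11 is Sunday.
2243: Monday (+1)
2244: Wednesday (+2)
2245: Thursday (+1)
2246: Friday (+1)
Sep 11 falls on a Friday in 2246.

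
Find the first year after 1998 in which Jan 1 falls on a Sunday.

2006

Jan 1 advances by 2 weekdays after a leap year and by 1 after a common year.
1998: Jan 1 is Thursday.
1999: Friday
2000: Saturday (leap)
2001: Monday
2002: Tuesday
2003: Wednesday
2004: Thursday (leap)
2005: Saturday
2006: Sunday
2006 begins on a Sunday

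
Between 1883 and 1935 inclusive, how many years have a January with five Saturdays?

January has 31 days; it has five Saturdays when Saturday falls among the first (month-length − 28) days — i.e. when January 1 is one of Saturday/Friday/Thursday.
January 1 by year: 1883:Mon 1884:Tue 1885:Thu✓ 1886:Fri✓ 1887:Sat✓ 1888:Sun 1889:Tue 1890:Wed 1891:Thu✓ 1892:Fri✓ 1893:Sun 1894:Mon 1895:Tue 1896:Wed 1897:Fri✓ …(23 more)… 1921:Sat✓ 1922:Sun 1923:Mon 1924:Tue 1925:Thu✓ 1926:Fri✓ 1927:Sat✓ 1928:Sun 1929:Tue 1930:Wed 1931:Thu✓ 1932:Fri✓ 1933:Sun 1934:Mon 1935:Tue
Years with five Saturdays: 1885, 1886, 1887, 1891, 1892, 1897, 1898, 1903, 1904, 1909, 1910, 1914, 1915, 1916, 1920, 1921, 1925, 1926, 1927, 1931, 1932 → 21.

21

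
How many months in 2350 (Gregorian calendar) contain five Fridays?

A month of length L has five Fridays iff its first Friday is on day ≤ L−28 (so day 1–3 in a 31-day month, 1–2 in a 30-day month, day 1 in a leap February).
Checking each month of 2350: Jan starts Sun (31d); Feb starts Wed (28d); Mar starts Wed (31d) ✓; Apr starts Sat (30d); May starts Mon (31d); Jun starts Thu (30d) ✓; Jul starts Sat (31d); Aug starts Tue (31d); Sep starts Fri (30d) ✓; Oct starts Sun (31d); Nov starts Wed (30d); Dec starts Fri (31d) ✓.
Five-Friday months: March, June, September, December → 4.

4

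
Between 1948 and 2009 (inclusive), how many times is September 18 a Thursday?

Track September 18's weekday year by year (advancing +1, or +2 across a Feb 29):
  1948: Sat  1949: Sun (+1)  1950: Mon (+1)  1951: Tue (+1)  1952: Thu (+2) ✓
  1953: Fri (+1)  1954: Sat (+1)  1955: Sun (+1)  1956: Tue (+2)  1957: Wed (+1)
  1958: Thu (+1) ✓  1959: Fri (+1)  1960: Sun (+2)  1961: Mon (+1)  … (34 more years) …
  1996: Wed (+2)  1997: Thu (+1) ✓  1998: Fri (+1)  1999: Sat (+1)  2000: Mon (+2)
  2001: Tue (+1)  2002: Wed (+1)  2003: Thu (+1) ✓  2004: Sat (+2)  2005: Sun (+1)
  2006: Mon (+1)  2007: Tue (+1)  2008: Thu (+2) ✓  2009: Fri (+1)
Thursday years: 1952, 1958, 1969, 1975, 1980, 1986, 1997, 2003, 2008 — 9 in total.

9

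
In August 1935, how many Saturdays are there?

5

August 1935 has 31 days and begins on Thursday.
The first Saturday is August 3.
Saturdays fall on 3, 10, 17, 24, 31 — that's 5.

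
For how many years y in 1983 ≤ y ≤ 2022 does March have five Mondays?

16

March has 31 days; it has five Mondays when Monday falls among the first (month-length − 28) days — i.e. when March 1 is one of Monday/Sunday/Saturday.
March 1 by year: 1983:Tue 1984:Thu 1985:Fri 1986:Sat✓ 1987:Sun✓ 1988:Tue 1989:Wed 1990:Thu 1991:Fri 1992:Sun✓ 1993:Mon✓ 1994:Tue 1995:Wed 1996:Fri 1997:Sat✓ …(10 more)… 2008:Sat✓ 2009:Sun✓ 2010:Mon✓ 2011:Tue 2012:Thu 2013:Fri 2014:Sat✓ 2015:Sun✓ 2016:Tue 2017:Wed 2018:Thu 2019:Fri 2020:Sun✓ 2021:Mon✓ 2022:Tue
Years with five Mondays: 1986, 1987, 1992, 1993, 1997, 1998, 1999, 2003, 2004, 2008, 2009, 2010, 2014, 2015, 2020, 2021 → 16.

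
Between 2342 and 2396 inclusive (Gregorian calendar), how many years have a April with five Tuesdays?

15

April has 30 days; it has five Tuesdays when Tuesday falls among the first (month-length − 28) days — i.e. when April 1 is one of Tuesday/Monday.
April 1 by year: 2342:Wed 2343:Thu 2344:Sat 2345:Sun 2346:Mon✓ 2347:Tue✓ 2348:Thu 2349:Fri 2350:Sat 2351:Sun 2352:Tue✓ 2353:Wed 2354:Thu 2355:Fri 2356:Sun …(25 more)… 2382:Thu 2383:Fri 2384:Sun 2385:Mon✓ 2386:Tue✓ 2387:Wed 2388:Fri 2389:Sat 2390:Sun 2391:Mon✓ 2392:Wed 2393:Thu 2394:Fri 2395:Sat 2396:Mon✓
Years with five Tuesdays: 2346, 2347, 2352, 2357, 2358, 2363, 2368, 2369, 2374, 2375, 2380, 2385, 2386, 2391, 2396 → 15.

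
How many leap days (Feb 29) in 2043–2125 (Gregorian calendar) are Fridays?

Leap years in 2043–2125: 20 of them.
Feb 29 weekday advances by 5 (mod 7) from one leap year to the next four years later (or differs when a century non-leap intervenes).
Leap-day weekdays: 2044:Mon 2048:Sat 2052:Thu 2056:Tue 2060:Sun 2064:Fri✓ 2068:Wed 2072:Mon 2076:Sat 2080:Thu 2084:Tue 2088:Sun 2092:Fri✓ 2096:Wed 2104:Fri✓ 2108:Wed 2112:Mon 2116:Sat 2120:Thu 2124:Tue
Friday: 2064, 2092, 2104 → 3.

3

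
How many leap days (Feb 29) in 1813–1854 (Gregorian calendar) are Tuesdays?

2

Leap years in 1813–1854: 10 of them.
Feb 29 weekday advances by 5 (mod 7) from one leap year to the next four years later (or differs when a century non-leap intervenes).
Leap-day weekdays: 1816:Thu 1820:Tue✓ 1824:Sun 1828:Fri 1832:Wed 1836:Mon 1840:Sat 1844:Thu 1848:Tue✓ 1852:Sun
Tuesday: 1820, 1848 → 2.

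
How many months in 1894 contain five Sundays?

4

A month of length L has five Sundays iff its first Sunday is on day ≤ L−28 (so day 1–3 in a 31-day month, 1–2 in a 30-day month, day 1 in a leap February).
Checking each month of 1894: Jan starts Mon (31d); Feb starts Thu (28d); Mar starts Thu (31d); Apr starts Sun (30d) ✓; May starts Tue (31d); Jun starts Fri (30d); Jul starts Sun (31d) ✓; Aug starts Wed (31d); Sep starts Sat (30d) ✓; Oct starts Mon (31d); Nov starts Thu (30d); Dec starts Sat (31d) ✓.
Five-Sunday months: April, July, September, December → 4.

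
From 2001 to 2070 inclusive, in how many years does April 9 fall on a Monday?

Track April 9's weekday year by year (advancing +1, or +2 across a Feb 29):
  2001: Mon ✓  2002: Tue (+1)  2003: Wed (+1)  2004: Fri (+2)  2005: Sat (+1)
  2006: Sun (+1)  2007: Mon (+1) ✓  2008: Wed (+2)  2009: Thu (+1)  2010: Fri (+1)
  2011: Sat (+1)  2012: Mon (+2) ✓  2013: Tue (+1)  2014: Wed (+1)  … (42 more years) …
  2057: Mon (+1) ✓  2058: Tue (+1)  2059: Wed (+1)  2060: Fri (+2)  2061: Sat (+1)
  2062: Sun (+1)  2063: Mon (+1) ✓  2064: Wed (+2)  2065: Thu (+1)  2066: Fri (+1)
  2067: Sat (+1)  2068: Mon (+2) ✓  2069: Tue (+1)  2070: Wed (+1)
Monday years: 2001, 2007, 2012, 2018, 2029, 2035, 2040, 2046, 2057, 2063, 2068 — 11 in total.

11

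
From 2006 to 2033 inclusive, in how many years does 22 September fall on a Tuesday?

4

Track 22 September's weekday year by year (advancing +1, or +2 across a Feb 29):
  2006: Fri  2007: Sat (+1)  2008: Mon (+2)  2009: Tue (+1) ✓  2010: Wed (+1)
  2011: Thu (+1)  2012: Sat (+2)  2013: Sun (+1)  2014: Mon (+1)  2015: Tue (+1) ✓
  2016: Thu (+2)  2017: Fri (+1)  2018: Sat (+1)  2019: Sun (+1)  2020: Tue (+2) ✓
  2021: Wed (+1)  2022: Thu (+1)  2023: Fri (+1)  2024: Sun (+2)  2025: Mon (+1)
  2026: Tue (+1) ✓  2027: Wed (+1)  2028: Fri (+2)  2029: Sat (+1)  2030: Sun (+1)
  2031: Mon (+1)  2032: Wed (+2)  2033: Thu (+1)
Tuesday years: 2009, 2015, 2020, 2026 — 4 in total.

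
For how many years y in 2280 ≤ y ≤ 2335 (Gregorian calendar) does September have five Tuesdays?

September has 30 days; it has five Tuesdays when Tuesday falls among the first (month-length − 28) days — i.e. when September 1 is one of Tuesday/Monday.
September 1 by year: 2280:Wed 2281:Thu 2282:Fri 2283:Sat 2284:Mon✓ 2285:Tue✓ 2286:Wed 2287:Thu 2288:Sat 2289:Sun 2290:Mon✓ 2291:Tue✓ 2292:Thu 2293:Fri 2294:Sat …(26 more)… 2321:Thu 2322:Fri 2323:Sat 2324:Mon✓ 2325:Tue✓ 2326:Wed 2327:Thu 2328:Sat 2329:Sun 2330:Mon✓ 2331:Tue✓ 2332:Thu 2333:Fri 2334:Sat 2335:Sun
Years with five Tuesdays: 2284, 2285, 2290, 2291, 2296, 2302, 2303, 2308, 2313, 2314, 2319, 2324, 2325, 2330, 2331 → 15.

15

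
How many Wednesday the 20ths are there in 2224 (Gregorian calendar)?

Check the 20th of each month of 2224: Jan 20: Tue, Feb 20: Fri, Mar 20: Sat, Apr 20: Tue, May 20: Thu, Jun 20: Sun, Jul 20: Tue, Aug 20: Fri, Sep 20: Mon, Oct 20: Wed, Nov 20: Sat, Dec 20: Mon.
Wednesday occurs in October — 1 month.

1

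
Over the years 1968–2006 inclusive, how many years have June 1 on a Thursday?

6

Track June 1's weekday year by year (advancing +1, or +2 across a Feb 29):
  1968: Sat  1969: Sun (+1)  1970: Mon (+1)  1971: Tue (+1)  1972: Thu (+2) ✓
  1973: Fri (+1)  1974: Sat (+1)  1975: Sun (+1)  1976: Tue (+2)  1977: Wed (+1)
  1978: Thu (+1) ✓  1979: Fri (+1)  1980: Sun (+2)  1981: Mon (+1)  … (11 more years) …
  1993: Tue (+1)  1994: Wed (+1)  1995: Thu (+1) ✓  1996: Sat (+2)  1997: Sun (+1)
  1998: Mon (+1)  1999: Tue (+1)  2000: Thu (+2) ✓  2001: Fri (+1)  2002: Sat (+1)
  2003: Sun (+1)  2004: Tue (+2)  2005: Wed (+1)  2006: Thu (+1) ✓
Thursday years: 1972, 1978, 1989, 1995, 2000, 2006 — 6 in total.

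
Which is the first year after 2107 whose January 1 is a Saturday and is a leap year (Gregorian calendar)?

2124

Jan 1 advances by 2 weekdays after a leap year and by 1 after a common year.
2107: Jan 1 is Saturday.
2108: Sunday (leap)
2109: Tuesday
2110: Wednesday
2111: Thursday
2112: Friday (leap)
2113: Sunday
2114: Monday
2115: Tuesday
2116: Wednesday (leap)
2117: Friday
2118: Saturday
2119: Sunday
2120: Monday (leap)
2121: Wednesday
2122: Thursday
2123: Friday
2124: Saturday (leap)
2124 begins on a Saturday and is a leap year.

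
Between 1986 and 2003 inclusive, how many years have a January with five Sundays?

January has 31 days; it has five Sundays when Sunday falls among the first (month-length − 28) days — i.e. when January 1 is one of Sunday/Saturday/Friday.
January 1 by year: 1986:Wed 1987:Thu 1988:Fri✓ 1989:Sun✓ 1990:Mon 1991:Tue 1992:Wed 1993:Fri✓ 1994:Sat✓ 1995:Sun✓ 1996:Mon 1997:Wed 1998:Thu 1999:Fri✓ 2000:Sat✓ 2001:Mon 2002:Tue 2003:Wed
Years with five Sundays: 1988, 1989, 1993, 1994, 1995, 1999, 2000 → 7.

7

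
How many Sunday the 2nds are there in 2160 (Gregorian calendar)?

2

Check the 2nd of each month of 2160: Jan 2: Wed, Feb 2: Sat, Mar 2: Sun, Apr 2: Wed, May 2: Fri, Jun 2: Mon, Jul 2: Wed, Aug 2: Sat, Sep 2: Tue, Oct 2: Thu, Nov 2: Sun, Dec 2: Tue.
Sunday occurs in March, November — 2 months.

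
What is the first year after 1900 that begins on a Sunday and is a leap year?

1928

Jan 1 advances by 2 weekdays after a leap year and by 1 after a common year.
1900: Jan 1 is Monday.
1901: Tuesday
1902: Wednesday
1903: Thursday
1904: Friday (leap)
1905: Sunday
1906: Monday
1907: Tuesday
1908: Wednesday (leap)
1909: Friday
1910: Saturday
1911: Sunday
1912: Monday (leap)
1913: Wednesday
1914: Thursday
1915: Friday
1916: Saturday (leap)
1917: Monday
1918: Tuesday
1919: Wednesday
1920: Thursday (leap)
1921: Saturday
1922: Sunday
1923: Monday
1924: Tuesday (leap)
1925: Thursday
1926: Friday
1927: Saturday
1928: Sunday (leap)
1928 begins on a Sunday and is a leap year.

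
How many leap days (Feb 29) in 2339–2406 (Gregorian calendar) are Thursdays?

3

Leap years in 2339–2406: 17 of them.
Feb 29 weekday advances by 5 (mod 7) from one leap year to the next four years later (or differs when a century non-leap intervenes).
Leap-day weekdays: 2340:Thu✓ 2344:Tue 2348:Sun 2352:Fri 2356:Wed 2360:Mon 2364:Sat 2368:Thu✓ 2372:Tue 2376:Sun 2380:Fri 2384:Wed 2388:Mon 2392:Sat 2396:Thu✓ 2400:Tue 2404:Sun
Thursday: 2340, 2368, 2396 → 3.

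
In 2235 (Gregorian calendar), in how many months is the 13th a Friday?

Check the 13th of each month of 2235: Jan 13: Tue, Feb 13: Fri, Mar 13: Fri, Apr 13: Mon, May 13: Wed, Jun 13: Sat, Jul 13: Mon, Aug 13: Thu, Sep 13: Sun, Oct 13: Tue, Nov 13: Fri, Dec 13: Sun.
Friday occurs in February, March, November — 3 months.

3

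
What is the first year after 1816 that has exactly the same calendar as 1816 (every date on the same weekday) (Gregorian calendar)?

Two years share a calendar iff Jan 1 falls on the same weekday and both are leap or both are common. 1816: Jan 1 is Monday, leap year.
1817: Jan 1 Wednesday, common
1818: Jan 1 Thursday, common
1819: Jan 1 Friday, common
1820: Jan 1 Saturday, leap
1821: Jan 1 Monday, common
1822: Jan 1 Tuesday, common
1823: Jan 1 Wednesday, common
1824: Jan 1 Thursday, leap
1825: Jan 1 Saturday, common
1826: Jan 1 Sunday, common
1827: Jan 1 Monday, common
1828: Jan 1 Tuesday, leap
1829: Jan 1 Thursday, common
1830: Jan 1 Friday, common
1831: Jan 1 Saturday, common
1832: Jan 1 Sunday, leap
1833: Jan 1 Tuesday, common
1834: Jan 1 Wednesday, common
1835: Jan 1 Thursday, common
1836: Jan 1 Friday, leap
1837: Jan 1 Sunday, common
1838: Jan 1 Monday, common
1839: Jan 1 Tuesday, common
1840: Jan 1 Wednesday, leap
1841: Jan 1 Friday, common
1842: Jan 1 Saturday, common
1843: Jan 1 Sunday, common
1844: Jan 1 Monday, leap
1844 matches on both conditions.

1844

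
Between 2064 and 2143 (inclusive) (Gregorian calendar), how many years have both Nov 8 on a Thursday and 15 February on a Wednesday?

4

Check each year's weekday for Nov 8 and 15 February:
  2064: Sat/Fri  2065: Sun/Sun  2066: Mon/Mon  2067: Tue/Tue  2068: Thu/Wed ✓  2069: Fri/Fri  2070: Sat/Sat  2071: Sun/Sun  2072: Tue/Mon  2073: Wed/Wed  2074: Thu/Thu  2075: Fri/Fri  2076: Sun/Sat  2077: Mon/Mon  …(52 more)…  2130: Wed/Wed  2131: Thu/Thu  2132: Sat/Fri  2133: Sun/Sun  2134: Mon/Mon  2135: Tue/Tue  2136: Thu/Wed ✓  2137: Fri/Fri  2138: Sat/Sat  2139: Sun/Sun  2140: Tue/Mon  2141: Wed/Wed  2142: Thu/Thu  2143: Fri/Fri
Both conditions hold in: 2068, 2096, 2108, 2136 — 4.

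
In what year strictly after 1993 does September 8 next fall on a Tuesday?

From one year to the next, a fixed date's weekday advances by 1, or by 2 when a Feb 29 lies between the two dates.
1993: September 8 is Wednesday.
1994: Thursday (+1)
1995: Friday (+1)
1996: Sunday (+2)
1997: Monday (+1)
1998: Tuesday (+1)
September 8 falls on a Tuesday in 1998.

1998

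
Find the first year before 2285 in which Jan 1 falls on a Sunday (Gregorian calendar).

Jan 1 advances by 2 weekdays after a leap year and by 1 after a common year.
2285: Jan 1 is Thursday.
2284: Tuesday (leap)
2283: Monday
2282: Sunday
2282 begins on a Sunday

2282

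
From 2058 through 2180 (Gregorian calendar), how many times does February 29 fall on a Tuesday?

Leap years in 2058–2180: 30 of them.
Feb 29 weekday advances by 5 (mod 7) from one leap year to the next four years later (or differs when a century non-leap intervenes).
Leap-day weekdays: 2060:Sun 2064:Fri 2068:Wed 2072:Mon 2076:Sat 2080:Thu 2084:Tue✓ 2088:Sun 2092:Fri 2096:Wed 2104:Fri 2108:Wed 2112:Mon …(4 more)… 2132:Fri 2136:Wed 2140:Mon 2144:Sat 2148:Thu 2152:Tue✓ 2156:Sun 2160:Fri 2164:Wed 2168:Mon 2172:Sat 2176:Thu 2180:Tue✓
Tuesday: 2084, 2124, 2152, 2180 → 4.

4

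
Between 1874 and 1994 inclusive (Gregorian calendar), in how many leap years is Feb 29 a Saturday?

Leap years in 1874–1994: 29 of them.
Feb 29 weekday advances by 5 (mod 7) from one leap year to the next four years later (or differs when a century non-leap intervenes).
Leap-day weekdays: 1876:Tue 1880:Sun 1884:Fri 1888:Wed 1892:Mon 1896:Sat✓ 1904:Mon 1908:Sat✓ 1912:Thu 1916:Tue 1920:Sun 1924:Fri 1928:Wed …(3 more)… 1944:Tue 1948:Sun 1952:Fri 1956:Wed 1960:Mon 1964:Sat✓ 1968:Thu 1972:Tue 1976:Sun 1980:Fri 1984:Wed 1988:Mon 1992:Sat✓
Saturday: 1896, 1908, 1936, 1964, 1992 → 5.

5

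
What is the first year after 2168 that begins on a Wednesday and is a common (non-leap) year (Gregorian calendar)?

Jan 1 advances by 2 weekdays after a leap year and by 1 after a common year.
2168: Jan 1 is Friday (leap).
2169: Sunday
2170: Monday
2171: Tuesday
2172: Wednesday (leap)
2173: Friday
2174: Saturday
2175: Sunday
2176: Monday (leap)
2177: Wednesday
2177 begins on a Wednesday and is a common year.

2177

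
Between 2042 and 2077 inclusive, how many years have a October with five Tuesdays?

15

October has 31 days; it has five Tuesdays when Tuesday falls among the first (month-length − 28) days — i.e. when October 1 is one of Tuesday/Monday/Sunday.
October 1 by year: 2042:Wed 2043:Thu 2044:Sat 2045:Sun✓ 2046:Mon✓ 2047:Tue✓ 2048:Thu 2049:Fri 2050:Sat 2051:Sun✓ 2052:Tue✓ 2053:Wed 2054:Thu 2055:Fri 2056:Sun✓ …(6 more)… 2063:Mon✓ 2064:Wed 2065:Thu 2066:Fri 2067:Sat 2068:Mon✓ 2069:Tue✓ 2070:Wed 2071:Thu 2072:Sat 2073:Sun✓ 2074:Mon✓ 2075:Tue✓ 2076:Thu 2077:Fri
Years with five Tuesdays: 2045, 2046, 2047, 2051, 2052, 2056, 2057, 2058, 2062, 2063, 2068, 2069, 2073, 2074, 2075 → 15.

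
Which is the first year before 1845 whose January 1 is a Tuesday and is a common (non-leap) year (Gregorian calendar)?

1839

Jan 1 advances by 2 weekdays after a leap year and by 1 after a common year.
1845: Jan 1 is Wednesday.
1844: Monday (leap)
1843: Sunday
1842: Saturday
1841: Friday
1840: Wednesday (leap)
1839: Tuesday
1839 begins on a Tuesday and is a common year.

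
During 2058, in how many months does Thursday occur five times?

4

A month of length L has five Thursdays iff its first Thursday is on day ≤ L−28 (so day 1–3 in a 31-day month, 1–2 in a 30-day month, day 1 in a leap February).
Checking each month of 2058: Jan starts Tue (31d) ✓; Feb starts Fri (28d); Mar starts Fri (31d); Apr starts Mon (30d); May starts Wed (31d) ✓; Jun starts Sat (30d); Jul starts Mon (31d); Aug starts Thu (31d) ✓; Sep starts Sun (30d); Oct starts Tue (31d) ✓; Nov starts Fri (30d); Dec starts Sun (31d).
Five-Thursday months: January, May, August, October → 4.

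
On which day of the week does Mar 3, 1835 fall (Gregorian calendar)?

January 1, 1835 is a Thursday.
March 3 is day 62 of the year, i.e. 61 days after Jan 1.
61 mod 7 = 5, so advance 5 weekdays from Thursday: Tuesday.

Tuesday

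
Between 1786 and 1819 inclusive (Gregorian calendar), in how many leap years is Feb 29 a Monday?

2

Leap years in 1786–1819: 7 of them.
Feb 29 weekday advances by 5 (mod 7) from one leap year to the next four years later (or differs when a century non-leap intervenes).
Leap-day weekdays: 1788:Fri 1792:Wed 1796:Mon✓ 1804:Wed 1808:Mon✓ 1812:Sat 1816:Thu
Monday: 1796, 1808 → 2.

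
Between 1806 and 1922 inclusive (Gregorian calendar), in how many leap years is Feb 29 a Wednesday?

Leap years in 1806–1922: 28 of them.
Feb 29 weekday advances by 5 (mod 7) from one leap year to the next four years later (or differs when a century non-leap intervenes).
Leap-day weekdays: 1808:Mon 1812:Sat 1816:Thu 1820:Tue 1824:Sun 1828:Fri 1832:Wed✓ 1836:Mon 1840:Sat 1844:Thu 1848:Tue 1852:Sun 1856:Fri 1860:Wed✓ 1864:Mon 1868:Sat 1872:Thu 1876:Tue 1880:Sun 1884:Fri 1888:Wed✓ 1892:Mon 1896:Sat 1904:Mon 1908:Sat 1912:Thu 1916:Tue 1920:Sun
Wednesday: 1832, 1860, 1888 → 3.

3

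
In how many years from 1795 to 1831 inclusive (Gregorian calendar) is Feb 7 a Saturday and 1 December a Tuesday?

5

Check each year's weekday for Feb 7 and 1 December:
  1795: Sat/Tue ✓  1796: Sun/Thu  1797: Tue/Fri  1798: Wed/Sat  1799: Thu/Sun  1800: Fri/Mon  1801: Sat/Tue ✓  1802: Sun/Wed  1803: Mon/Thu  1804: Tue/Sat  1805: Thu/Sun  1806: Fri/Mon  1807: Sat/Tue ✓  1808: Sun/Thu  …(9 more)…  1818: Sat/Tue ✓  1819: Sun/Wed  1820: Mon/Fri  1821: Wed/Sat  1822: Thu/Sun  1823: Fri/Mon  1824: Sat/Wed  1825: Mon/Thu  1826: Tue/Fri  1827: Wed/Sat  1828: Thu/Mon  1829: Sat/Tue ✓  1830: Sun/Wed  1831: Mon/Thu
Both conditions hold in: 1795, 1801, 1807, 1818, 1829 — 5.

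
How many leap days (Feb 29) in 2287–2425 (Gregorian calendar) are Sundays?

4

Leap years in 2287–2425: 34 of them.
Feb 29 weekday advances by 5 (mod 7) from one leap year to the next four years later (or differs when a century non-leap intervenes).
Leap-day weekdays: 2288:Wed 2292:Mon 2296:Sat 2304:Mon 2308:Sat 2312:Thu 2316:Tue 2320:Sun✓ 2324:Fri 2328:Wed 2332:Mon 2336:Sat 2340:Thu …(8 more)… 2376:Sun✓ 2380:Fri 2384:Wed 2388:Mon 2392:Sat 2396:Thu 2400:Tue 2404:Sun✓ 2408:Fri 2412:Wed 2416:Mon 2420:Sat 2424:Thu
Sunday: 2320, 2348, 2376, 2404 → 4.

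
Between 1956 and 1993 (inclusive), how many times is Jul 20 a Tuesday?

5

Track Jul 20's weekday year by year (advancing +1, or +2 across a Feb 29):
  1956: Fri  1957: Sat (+1)  1958: Sun (+1)  1959: Mon (+1)  1960: Wed (+2)
  1961: Thu (+1)  1962: Fri (+1)  1963: Sat (+1)  1964: Mon (+2)  1965: Tue (+1) ✓
  1966: Wed (+1)  1967: Thu (+1)  1968: Sat (+2)  1969: Sun (+1)  … (10 more years) …
  1980: Sun (+2)  1981: Mon (+1)  1982: Tue (+1) ✓  1983: Wed (+1)  1984: Fri (+2)
  1985: Sat (+1)  1986: Sun (+1)  1987: Mon (+1)  1988: Wed (+2)  1989: Thu (+1)
  1990: Fri (+1)  1991: Sat (+1)  1992: Mon (+2)  1993: Tue (+1) ✓
Tuesday years: 1965, 1971, 1976, 1982, 1993 — 5 in total.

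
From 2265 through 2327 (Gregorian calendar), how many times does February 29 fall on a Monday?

2

Leap years in 2265–2327: 14 of them.
Feb 29 weekday advances by 5 (mod 7) from one leap year to the next four years later (or differs when a century non-leap intervenes).
Leap-day weekdays: 2268:Sat 2272:Thu 2276:Tue 2280:Sun 2284:Fri 2288:Wed 2292:Mon✓ 2296:Sat 2304:Mon✓ 2308:Sat 2312:Thu 2316:Tue 2320:Sun 2324:Fri
Monday: 2292, 2304 → 2.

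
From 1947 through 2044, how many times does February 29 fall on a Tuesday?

Leap years in 1947–2044: 25 of them.
Feb 29 weekday advances by 5 (mod 7) from one leap year to the next four years later (or differs when a century non-leap intervenes).
Leap-day weekdays: 1948:Sun 1952:Fri 1956:Wed 1960:Mon 1964:Sat 1968:Thu 1972:Tue✓ 1976:Sun 1980:Fri 1984:Wed 1988:Mon 1992:Sat 1996:Thu 2000:Tue✓ 2004:Sun 2008:Fri 2012:Wed 2016:Mon 2020:Sat 2024:Thu 2028:Tue✓ 2032:Sun 2036:Fri 2040:Wed 2044:Mon
Tuesday: 1972, 2000, 2028 → 3.

3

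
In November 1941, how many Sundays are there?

5

November 1941 has 30 days and begins on Saturday.
The first Sunday is November 2.
Sundays fall on 2, 9, 16, 23, 30 — that's 5.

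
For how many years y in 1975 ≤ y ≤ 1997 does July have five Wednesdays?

10

July has 31 days; it has five Wednesdays when Wednesday falls among the first (month-length − 28) days — i.e. when July 1 is one of Wednesday/Tuesday/Monday.
July 1 by year: 1975:Tue✓ 1976:Thu 1977:Fri 1978:Sat 1979:Sun 1980:Tue✓ 1981:Wed✓ 1982:Thu 1983:Fri 1984:Sun 1985:Mon✓ 1986:Tue✓ 1987:Wed✓ 1988:Fri 1989:Sat 1990:Sun 1991:Mon✓ 1992:Wed✓ 1993:Thu 1994:Fri 1995:Sat 1996:Mon✓ 1997:Tue✓
Years with five Wednesdays: 1975, 1980, 1981, 1985, 1986, 1987, 1991, 1992, 1996, 1997 → 10.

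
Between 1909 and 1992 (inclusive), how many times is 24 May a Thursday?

12

Track 24 May's weekday year by year (advancing +1, or +2 across a Feb 29):
  1909: Mon  1910: Tue (+1)  1911: Wed (+1)  1912: Fri (+2)  1913: Sat (+1)
  1914: Sun (+1)  1915: Mon (+1)  1916: Wed (+2)  1917: Thu (+1) ✓  1918: Fri (+1)
  1919: Sat (+1)  1920: Mon (+2)  1921: Tue (+1)  1922: Wed (+1)  … (56 more years) …
  1979: Thu (+1) ✓  1980: Sat (+2)  1981: Sun (+1)  1982: Mon (+1)  1983: Tue (+1)
  1984: Thu (+2) ✓  1985: Fri (+1)  1986: Sat (+1)  1987: Sun (+1)  1988: Tue (+2)
  1989: Wed (+1)  1990: Thu (+1) ✓  1991: Fri (+1)  1992: Sun (+2)
Thursday years: 1917, 1923, 1928, 1934, 1945, 1951, 1956, 1962, 1973, 1979, 1984, 1990 — 12 in total.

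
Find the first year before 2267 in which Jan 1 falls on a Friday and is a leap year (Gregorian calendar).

Jan 1 advances by 2 weekdays after a leap year and by 1 after a common year.
2267: Jan 1 is Tuesday.
2266: Monday
2265: Sunday
2264: Friday (leap)
2264 begins on a Friday and is a leap year.

2264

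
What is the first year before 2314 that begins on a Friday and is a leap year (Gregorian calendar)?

2304

Jan 1 advances by 2 weekdays after a leap year and by 1 after a common year.
2314: Jan 1 is Thursday.
2313: Wednesday
2312: Monday (leap)
2311: Sunday
2310: Saturday
2309: Friday
2308: Wednesday (leap)
2307: Tuesday
2306: Monday
2305: Sunday
2304: Friday (leap)
2304 begins on a Friday and is a leap year.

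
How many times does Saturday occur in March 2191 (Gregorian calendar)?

4

March 2191 has 31 days and begins on Tuesday.
The first Saturday is March 5.
Saturdays fall on 5, 12, 19, 26 — that's 4.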